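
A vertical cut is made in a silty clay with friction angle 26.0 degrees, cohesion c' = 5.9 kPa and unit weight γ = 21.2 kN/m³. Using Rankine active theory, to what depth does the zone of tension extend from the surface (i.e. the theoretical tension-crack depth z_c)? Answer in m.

K_a = tan²(45° − 26.0°/2) = 0.3905; √K_a = 0.6249.
The active pressure is zero where K_a γ z = 2c√K_a, so z_c = 2c/(γ√K_a) = 2×5.9/(21.2×0.6249) = 0.8908 m.

0.891 m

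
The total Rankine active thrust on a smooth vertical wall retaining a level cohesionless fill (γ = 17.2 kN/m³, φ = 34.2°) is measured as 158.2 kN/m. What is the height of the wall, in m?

8.10 m

K_a = 0.2803. P_a = ½ K_a γ H² ⇒ H = √(2P_a/(K_a γ)).
H = √(2×158.2/(0.2803×17.2)) = 8.100 m.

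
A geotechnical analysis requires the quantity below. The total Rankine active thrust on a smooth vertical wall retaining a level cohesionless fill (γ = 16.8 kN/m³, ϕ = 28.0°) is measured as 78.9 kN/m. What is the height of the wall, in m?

5.10 m

K_a = 0.3610. P_a = ½ K_a γ H² ⇒ H = √(2P_a/(K_a γ)).
H = √(2×78.9/(0.3610×16.8)) = 5.101 m.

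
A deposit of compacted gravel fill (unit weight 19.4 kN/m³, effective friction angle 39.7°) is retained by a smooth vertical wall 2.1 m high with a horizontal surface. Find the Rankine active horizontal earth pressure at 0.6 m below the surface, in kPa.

K_a = (1 − sin φ)/(1 + sin φ) = 0.2204.
σ_h = K_a γ z = 0.2204 × 19.4 × 0.6 = 2.566 kPa.

2.57 kPa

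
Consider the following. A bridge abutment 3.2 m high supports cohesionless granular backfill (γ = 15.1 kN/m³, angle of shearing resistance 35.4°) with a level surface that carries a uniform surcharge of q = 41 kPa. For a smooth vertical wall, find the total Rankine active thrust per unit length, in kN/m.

55.5 kN/m

K_a = tan²(45° − φ/2) = 0.2664.
Soil triangle: ½ K_a γ H² = 0.5×0.2664×15.1×3.2² = 20.60 kN/m.
Surcharge rectangle: K_a q H = 0.2664×41×3.2 = 34.95 kN/m.
Total = 20.60 + 34.95 = 55.55 kN/m.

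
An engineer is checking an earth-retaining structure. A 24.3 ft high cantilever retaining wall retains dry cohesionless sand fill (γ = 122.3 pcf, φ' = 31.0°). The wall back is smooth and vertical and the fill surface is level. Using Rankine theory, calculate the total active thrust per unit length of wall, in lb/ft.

K_a = tan²(45° − φ/2) = 0.3201.
P_a = ½ K_a γ H² = 0.5 × 0.3201 × 122.3 × 24.3² = 11560 lb/ft.

11600 lb/ft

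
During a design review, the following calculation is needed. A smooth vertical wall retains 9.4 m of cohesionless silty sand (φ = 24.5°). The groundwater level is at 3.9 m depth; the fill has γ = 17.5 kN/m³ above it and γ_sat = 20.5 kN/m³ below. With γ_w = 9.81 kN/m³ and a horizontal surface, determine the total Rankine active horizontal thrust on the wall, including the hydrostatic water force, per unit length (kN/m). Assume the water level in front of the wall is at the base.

426 kN/m

K_a = tan²(45° − φ/2) = 0.4137.
γ' = 20.5 − 9.81 = 10.69 kN/m³. Depth below WT = 5.5 m.
σ'_h at WT = K_a γ d_w = 28.24 kPa; at base = 28.24 + K_a γ' × 5.5 = 52.56 kPa.
P₁ (0–3.9 m) = ½×28.24×3.9 = 55.06. P₂ (3.9–9.4 m) = ½(28.24+52.56)×5.5 = 222.2.
P_w = ½ γ_w h₂² = 0.5×9.81×5.5² = 148.4. Total = 55.06+222.2+148.4 = 425.6 kN/m.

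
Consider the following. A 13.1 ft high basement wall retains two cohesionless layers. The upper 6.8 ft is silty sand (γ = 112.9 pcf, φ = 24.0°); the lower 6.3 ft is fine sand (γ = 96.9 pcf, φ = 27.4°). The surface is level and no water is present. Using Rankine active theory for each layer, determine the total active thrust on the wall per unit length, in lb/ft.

3600 lb/ft

K_a1 = tan²(45°−24.0°/2) = 0.4217; K_a2 = tan²(45°−27.4°/2) = 0.3697.
Layer 1: σ at base = K_a1 γ₁ h₁ = 323.8 psf; P₁ = ½×323.8×6.8 = 1101.
Layer 2: σ_v at top = γ₁h₁ = 767.7; σ_h top = K_a2×767.7 = 283.8; σ_h base = K_a2×(767.7+96.9×6.3) = 509.5.
P₂ = ½(283.8+509.5)×6.3 = 2499. Total P_a = 1101+2499 = 3600 lb/ft.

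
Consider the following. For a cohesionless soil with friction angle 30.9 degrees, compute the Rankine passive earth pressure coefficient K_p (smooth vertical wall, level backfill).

3.11

K_p = (1 + sin φ)/(1 − sin φ) = tan²(45° + 30.9°/2) = 3.111.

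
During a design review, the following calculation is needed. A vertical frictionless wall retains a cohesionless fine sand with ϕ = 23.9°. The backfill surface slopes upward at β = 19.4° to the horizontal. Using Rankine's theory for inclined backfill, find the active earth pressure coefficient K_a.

0.571

K_a = cos β · (cos β − √(cos²β − cos²φ)) / (cos β + √(cos²β − cos²φ)).
cos β = 0.9432, cos φ = 0.9143, √(cos²β − cos²φ) = 0.2320.
K_a = 0.9432 × (0.9432 − 0.2320)/(0.9432 + 0.2320) = 0.5709.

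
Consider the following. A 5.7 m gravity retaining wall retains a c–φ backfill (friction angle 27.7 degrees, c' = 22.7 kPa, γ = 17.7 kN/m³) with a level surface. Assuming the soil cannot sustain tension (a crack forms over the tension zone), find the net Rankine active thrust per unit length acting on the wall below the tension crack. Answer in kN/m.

K_a = 0.3653; √K_a = 0.6044.
Tension-crack depth z_c = 2c/(γ√K_a) = 2×22.7/(17.7×0.6044) = 4.244 m.
σ_a at base = K_a γ H − 2c√K_a = 0.3653×17.7×5.7 − 2×22.7×0.6044 = 9.418 kPa.
P_a = ½ × 9.418 × (H − z_c) = 0.5×9.418×1.456 = 6.858 kN/m.

6.86 kN/m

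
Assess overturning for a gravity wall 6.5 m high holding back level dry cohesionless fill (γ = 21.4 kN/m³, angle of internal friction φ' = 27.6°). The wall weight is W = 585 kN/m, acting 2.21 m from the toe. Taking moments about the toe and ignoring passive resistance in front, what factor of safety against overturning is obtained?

K_a = tan²(45° − 27.6°/2) = 0.3668.
P_a = ½K_aγH² = 0.5×0.3668×21.4×6.5² = 165.8 kN/m, acting at H/3 = 2.167 m above the base.
Overturning moment M_o = P_a × H/3 = 165.8 × 2.167 = 359.3.
Resisting moment M_r = W × 2.21 = 585 × 2.21 = 1293.
FS_overturning = M_r/M_o = 1293/359.3 = 3.599.

3.60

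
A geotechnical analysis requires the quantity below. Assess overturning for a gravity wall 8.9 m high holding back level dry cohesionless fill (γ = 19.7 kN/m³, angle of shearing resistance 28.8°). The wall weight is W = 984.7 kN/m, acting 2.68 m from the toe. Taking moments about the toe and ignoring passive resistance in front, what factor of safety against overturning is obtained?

3.26

K_a = tan²(45° − 28.8°/2) = 0.3498.
P_a = ½K_aγH² = 0.5×0.3498×19.7×8.9² = 272.9 kN/m, acting at H/3 = 2.967 m above the base.
Overturning moment M_o = P_a × H/3 = 272.9 × 2.967 = 809.6.
Resisting moment M_r = W × 2.68 = 984.7 × 2.68 = 2639.
FS_overturning = M_r/M_o = 2639/809.6 = 3.260.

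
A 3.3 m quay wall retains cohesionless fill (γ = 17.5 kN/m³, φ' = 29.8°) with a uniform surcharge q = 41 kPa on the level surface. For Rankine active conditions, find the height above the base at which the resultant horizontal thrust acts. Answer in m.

1.42 m

K_a = 0.3360.
Triangular part P₁ = ½K_aγH² = 32.02 at H/3 = 1.100 m; rectangular part P₂ = K_a q H = 45.46 at H/2 = 1.650 m.
ȳ = (P₁·1.100 + P₂·1.650)/(P₁+P₂) = 1.423 m.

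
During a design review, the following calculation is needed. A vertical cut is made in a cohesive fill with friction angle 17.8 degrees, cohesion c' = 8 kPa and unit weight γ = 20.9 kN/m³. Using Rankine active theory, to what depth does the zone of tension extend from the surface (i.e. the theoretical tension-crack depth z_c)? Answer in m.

K_a = tan²(45° − 17.8°/2) = 0.5318; √K_a = 0.7292.
The active pressure is zero where K_a γ z = 2c√K_a, so z_c = 2c/(γ√K_a) = 2×8/(20.9×0.7292) = 1.050 m.

1.05 m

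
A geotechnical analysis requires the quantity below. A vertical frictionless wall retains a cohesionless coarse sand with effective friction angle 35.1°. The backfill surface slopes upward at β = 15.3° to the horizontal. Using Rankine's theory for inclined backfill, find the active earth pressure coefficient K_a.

0.297

K_a = cos β · (cos β − √(cos²β − cos²φ)) / (cos β + √(cos²β − cos²φ)).
cos β = 0.9646, cos φ = 0.8181, √(cos²β − cos²φ) = 0.5109.
K_a = 0.9646 × (0.9646 − 0.5109)/(0.9646 + 0.5109) = 0.2966.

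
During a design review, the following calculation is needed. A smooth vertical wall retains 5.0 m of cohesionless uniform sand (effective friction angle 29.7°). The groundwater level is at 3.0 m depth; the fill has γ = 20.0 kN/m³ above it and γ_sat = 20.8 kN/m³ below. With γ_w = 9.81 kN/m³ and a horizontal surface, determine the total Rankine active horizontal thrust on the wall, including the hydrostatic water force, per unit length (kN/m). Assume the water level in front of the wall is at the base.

97.9 kN/m

K_a = tan²(45° − φ/2) = 0.3374.
γ' = 20.8 − 9.81 = 10.99 kN/m³. Depth below WT = 2.0 m.
σ'_h at WT = K_a γ d_w = 20.24 kPa; at base = 20.24 + K_a γ' × 2.0 = 27.66 kPa.
P₁ (0–3.0 m) = ½×20.24×3.0 = 30.36. P₂ (3.0–5.0 m) = ½(20.24+27.66)×2.0 = 47.90.
P_w = ½ γ_w h₂² = 0.5×9.81×2.0² = 19.62. Total = 30.36+47.90+19.62 = 97.89 kN/m.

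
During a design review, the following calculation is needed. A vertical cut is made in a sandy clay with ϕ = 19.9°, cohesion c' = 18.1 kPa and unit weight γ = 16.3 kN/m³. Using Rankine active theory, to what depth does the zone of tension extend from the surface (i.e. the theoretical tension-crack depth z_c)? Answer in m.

K_a = tan²(45° − 19.9°/2) = 0.4921; √K_a = 0.7015.
The active pressure is zero where K_a γ z = 2c√K_a, so z_c = 2c/(γ√K_a) = 2×18.1/(16.3×0.7015) = 3.166 m.

3.17 m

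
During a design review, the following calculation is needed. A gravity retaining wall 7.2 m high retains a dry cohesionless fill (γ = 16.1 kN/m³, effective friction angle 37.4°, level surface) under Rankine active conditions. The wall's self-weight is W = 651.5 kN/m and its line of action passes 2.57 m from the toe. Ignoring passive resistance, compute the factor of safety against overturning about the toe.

K_a = tan²(45° − 37.4°/2) = 0.2443.
P_a = ½K_aγH² = 0.5×0.2443×16.1×7.2² = 101.9 kN/m, acting at H/3 = 2.400 m above the base.
Overturning moment M_o = P_a × H/3 = 101.9 × 2.400 = 244.6.
Resisting moment M_r = W × 2.57 = 651.5 × 2.57 = 1674.
FS_overturning = M_r/M_o = 1674/244.6 = 6.844.

6.84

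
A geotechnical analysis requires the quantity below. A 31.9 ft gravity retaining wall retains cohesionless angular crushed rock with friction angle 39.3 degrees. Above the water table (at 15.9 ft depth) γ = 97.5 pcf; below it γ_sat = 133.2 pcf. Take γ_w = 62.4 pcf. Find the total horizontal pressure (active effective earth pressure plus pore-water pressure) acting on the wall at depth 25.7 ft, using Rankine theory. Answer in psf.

1120 psf

K_a = (1 − sin φ)/(1 + sin φ) = 0.2245.
γ' = 133.2 − 62.4 = 70.80 pcf.
Effective vertical stress at 25.7 ft: σ'_v = 97.5×15.9 + 70.80×9.80 = 2244 psf.
σ'_h = K_a σ'_v = 0.2245 × 2244 = 503.7 psf; u = γ_w × 9.80 = 611.5 psf.
Total σ_h = 503.7 + 611.5 = 1115 psf.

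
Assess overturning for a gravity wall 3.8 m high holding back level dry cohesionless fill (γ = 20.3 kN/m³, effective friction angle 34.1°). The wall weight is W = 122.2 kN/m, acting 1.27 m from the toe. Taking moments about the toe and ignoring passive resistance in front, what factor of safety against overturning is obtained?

2.97

K_a = tan²(45° − 34.1°/2) = 0.2815.
P_a = ½K_aγH² = 0.5×0.2815×20.3×3.8² = 41.26 kN/m, acting at H/3 = 1.267 m above the base.
Overturning moment M_o = P_a × H/3 = 41.26 × 1.267 = 52.27.
Resisting moment M_r = W × 1.27 = 122.2 × 1.27 = 155.2.
FS_overturning = M_r/M_o = 155.2/52.27 = 2.969.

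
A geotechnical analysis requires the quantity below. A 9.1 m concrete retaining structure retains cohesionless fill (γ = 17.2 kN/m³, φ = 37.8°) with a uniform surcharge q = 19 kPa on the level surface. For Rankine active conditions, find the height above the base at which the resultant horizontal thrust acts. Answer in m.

3.33 m

K_a = 0.2400.
Triangular part P₁ = ½K_aγH² = 170.9 at H/3 = 3.033 m; rectangular part P₂ = K_a q H = 41.50 at H/2 = 4.550 m.
ȳ = (P₁·3.033 + P₂·4.550)/(P₁+P₂) = 3.330 m.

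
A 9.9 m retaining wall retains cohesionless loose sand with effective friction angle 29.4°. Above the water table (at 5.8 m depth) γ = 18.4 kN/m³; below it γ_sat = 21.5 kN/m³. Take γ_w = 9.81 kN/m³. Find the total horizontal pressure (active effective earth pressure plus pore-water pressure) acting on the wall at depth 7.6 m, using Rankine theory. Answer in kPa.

61.3 kPa

K_a = (1 − sin φ)/(1 + sin φ) = 0.3415.
γ' = 21.5 − 9.81 = 11.69 kN/m³.
Effective vertical stress at 7.6 m: σ'_v = 18.4×5.8 + 11.69×1.80 = 127.8 kPa.
σ'_h = K_a σ'_v = 0.3415 × 127.8 = 43.63 kPa; u = γ_w × 1.80 = 17.66 kPa.
Total σ_h = 43.63 + 17.66 = 61.28 kPa.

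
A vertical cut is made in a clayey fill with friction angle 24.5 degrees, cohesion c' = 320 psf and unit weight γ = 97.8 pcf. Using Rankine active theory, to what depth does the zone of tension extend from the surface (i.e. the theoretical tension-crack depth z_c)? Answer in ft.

K_a = tan²(45° − 24.5°/2) = 0.4137; √K_a = 0.6432.
The active pressure is zero where K_a γ z = 2c√K_a, so z_c = 2c/(γ√K_a) = 2×320/(97.8×0.6432) = 10.17 ft.

10.2 ft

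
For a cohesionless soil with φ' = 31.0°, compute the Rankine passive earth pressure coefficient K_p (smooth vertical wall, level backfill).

3.12

K_p = (1 + sin φ)/(1 − sin φ) = tan²(45° + 31.0°/2) = 3.124.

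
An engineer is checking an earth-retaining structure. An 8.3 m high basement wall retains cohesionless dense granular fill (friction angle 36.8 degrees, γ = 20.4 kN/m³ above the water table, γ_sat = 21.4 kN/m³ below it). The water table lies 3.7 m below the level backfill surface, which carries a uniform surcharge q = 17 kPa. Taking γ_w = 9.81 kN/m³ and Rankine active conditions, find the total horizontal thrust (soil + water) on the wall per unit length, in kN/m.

292 kN/m

K_a = tan²(45° − φ/2) = 0.2508.
γ' = 21.4 − 9.81 = 11.59 kN/m³. h₂ = H − d_w = 4.6 m.
σ'_h: at surface K_a·q = 4.263; at WT K_a(q+γd_w) = 23.19; at base K_a(q+γd_w+γ'h₂) = 36.56 kPa.
P₁ = ½(4.263+23.19)×3.7 = 50.79; P₂ = ½(23.19+36.56)×4.6 = 137.4; P_w = ½γ_w h₂² = 103.8.
Total = 50.79+137.4+103.8 = 292.0 kN/m.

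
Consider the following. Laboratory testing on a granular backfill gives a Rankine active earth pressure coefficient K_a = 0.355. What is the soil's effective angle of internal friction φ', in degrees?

K_a = tan²(45° − φ/2) ⇒ 45° − φ/2 = arctan(√0.355) = 30.79°.
φ = 2(45° − 30.79°) = 28.43°.

28.4°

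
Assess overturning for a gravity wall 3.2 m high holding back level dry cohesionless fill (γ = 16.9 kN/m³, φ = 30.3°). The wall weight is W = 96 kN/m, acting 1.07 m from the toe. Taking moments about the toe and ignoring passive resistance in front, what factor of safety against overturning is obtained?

3.38

K_a = tan²(45° − 30.3°/2) = 0.3293.
P_a = ½K_aγH² = 0.5×0.3293×16.9×3.2² = 28.50 kN/m, acting at H/3 = 1.067 m above the base.
Overturning moment M_o = P_a × H/3 = 28.50 × 1.067 = 30.40.
Resisting moment M_r = W × 1.07 = 96 × 1.07 = 102.7.
FS_overturning = M_r/M_o = 102.7/30.40 = 3.379.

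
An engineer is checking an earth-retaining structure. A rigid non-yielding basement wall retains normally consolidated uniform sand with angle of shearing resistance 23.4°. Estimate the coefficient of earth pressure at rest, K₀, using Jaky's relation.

0.603

K₀ = 1 − sin φ' = 1 − sin 23.4° = 0.6029.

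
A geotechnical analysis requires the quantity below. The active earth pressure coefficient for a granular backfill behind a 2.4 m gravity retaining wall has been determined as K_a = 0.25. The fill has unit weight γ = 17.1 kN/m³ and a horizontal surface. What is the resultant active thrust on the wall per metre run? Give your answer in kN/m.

P = ½ K_a γ H² = 0.5 × 0.25 × 17.1 × 2.4² = 12.31 kN/m.

12.3 kN/m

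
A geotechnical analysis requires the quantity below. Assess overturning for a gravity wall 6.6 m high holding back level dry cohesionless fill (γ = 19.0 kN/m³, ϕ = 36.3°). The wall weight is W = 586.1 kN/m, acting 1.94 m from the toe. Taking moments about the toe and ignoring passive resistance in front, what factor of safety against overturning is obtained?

K_a = tan²(45° − 36.3°/2) = 0.2563.
P_a = ½K_aγH² = 0.5×0.2563×19.0×6.6² = 106.1 kN/m, acting at H/3 = 2.200 m above the base.
Overturning moment M_o = P_a × H/3 = 106.1 × 2.200 = 233.3.
Resisting moment M_r = W × 1.94 = 586.1 × 1.94 = 1137.
FS_overturning = M_r/M_o = 1137/233.3 = 4.873.

4.87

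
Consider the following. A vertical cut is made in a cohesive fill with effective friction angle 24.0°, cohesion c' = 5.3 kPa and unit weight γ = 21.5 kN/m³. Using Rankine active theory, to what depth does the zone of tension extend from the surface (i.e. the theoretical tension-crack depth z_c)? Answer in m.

K_a = tan²(45° − 24.0°/2) = 0.4217; √K_a = 0.6494.
The active pressure is zero where K_a γ z = 2c√K_a, so z_c = 2c/(γ√K_a) = 2×5.3/(21.5×0.6494) = 0.7592 m.

0.759 m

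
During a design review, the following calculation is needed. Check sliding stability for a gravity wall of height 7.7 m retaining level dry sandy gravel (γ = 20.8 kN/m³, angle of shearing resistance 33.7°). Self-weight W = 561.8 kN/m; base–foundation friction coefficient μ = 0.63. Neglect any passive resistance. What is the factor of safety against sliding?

2.00

K_a = tan²(45° − 33.7°/2) = 0.2863.
P_a = ½K_aγH² = 0.5×0.2863×20.8×7.7² = 176.5 kN/m, acting at H/3 = 2.567 m above the base.
FS_sliding = μW / P_a = 0.63×561.8 / 176.5 = 2.005.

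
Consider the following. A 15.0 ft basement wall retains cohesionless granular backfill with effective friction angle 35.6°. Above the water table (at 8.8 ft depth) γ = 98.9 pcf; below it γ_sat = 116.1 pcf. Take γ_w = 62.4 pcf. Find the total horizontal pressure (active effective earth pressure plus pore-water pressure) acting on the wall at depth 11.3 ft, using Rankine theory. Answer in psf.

K_a = (1 − sin φ)/(1 + sin φ) = 0.2641.
γ' = 116.1 − 62.4 = 53.70 pcf.
Effective vertical stress at 11.3 ft: σ'_v = 98.9×8.8 + 53.70×2.50 = 1005 psf.
σ'_h = K_a σ'_v = 0.2641 × 1005 = 265.3 psf; u = γ_w × 2.50 = 156.0 psf.
Total σ_h = 265.3 + 156.0 = 421.3 psf.

421 psf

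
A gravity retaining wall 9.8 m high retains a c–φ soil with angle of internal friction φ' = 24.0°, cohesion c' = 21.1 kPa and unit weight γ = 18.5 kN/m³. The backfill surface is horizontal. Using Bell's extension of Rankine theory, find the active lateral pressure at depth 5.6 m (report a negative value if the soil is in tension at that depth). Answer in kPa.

K_a = (1 − sin φ)/(1 + sin φ) = 0.4217.
σ_a = K_a γ z − 2c√K_a = 0.4217×18.5×5.6 − 2×21.1×0.6494 = 16.29 kPa.

16.3 kPa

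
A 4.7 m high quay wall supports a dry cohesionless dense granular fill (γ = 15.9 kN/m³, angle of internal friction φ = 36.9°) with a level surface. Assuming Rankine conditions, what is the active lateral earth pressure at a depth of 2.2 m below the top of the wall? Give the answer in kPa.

K_a = (1 − sin φ)/(1 + sin φ) = 0.2497.
σ_h = K_a γ z = 0.2497 × 15.9 × 2.2 = 8.734 kPa.

8.73 kPa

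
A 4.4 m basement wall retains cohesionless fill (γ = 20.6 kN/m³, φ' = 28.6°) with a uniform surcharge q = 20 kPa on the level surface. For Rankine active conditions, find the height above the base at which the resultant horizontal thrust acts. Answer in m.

1.69 m

K_a = 0.3525.
Triangular part P₁ = ½K_aγH² = 70.30 at H/3 = 1.467 m; rectangular part P₂ = K_a q H = 31.02 at H/2 = 2.200 m.
ȳ = (P₁·1.467 + P₂·2.200)/(P₁+P₂) = 1.691 m.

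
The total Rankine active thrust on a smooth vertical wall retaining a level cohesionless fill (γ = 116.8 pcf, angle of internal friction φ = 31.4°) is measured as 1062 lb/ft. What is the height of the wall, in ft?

K_a = 0.3149. P_a = ½ K_a γ H² ⇒ H = √(2P_a/(K_a γ)).
H = √(2×1062/(0.3149×116.8)) = 7.599 ft.

7.60 ft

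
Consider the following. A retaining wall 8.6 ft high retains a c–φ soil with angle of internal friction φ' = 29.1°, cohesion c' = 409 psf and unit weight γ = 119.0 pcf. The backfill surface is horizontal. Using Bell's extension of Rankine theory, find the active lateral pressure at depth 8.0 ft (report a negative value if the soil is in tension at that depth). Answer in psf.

K_a = (1 − sin φ)/(1 + sin φ) = 0.3456.
σ_a = K_a γ z − 2c√K_a = 0.3456×119.0×8.0 − 2×409×0.5879 = -151.9 psf.

-152 psf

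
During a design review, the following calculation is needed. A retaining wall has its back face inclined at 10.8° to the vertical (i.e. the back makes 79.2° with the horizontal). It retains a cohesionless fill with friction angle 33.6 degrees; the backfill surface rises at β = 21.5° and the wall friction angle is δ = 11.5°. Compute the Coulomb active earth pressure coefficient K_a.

0.483

K_a = sin²(α+φ) / [sin²α · sin(α−δ) · (1 + √{sin(φ+δ)sin(φ−β) / (sin(α−δ)sin(α+β))})²].
With α = 79.2°, φ = 33.6°, δ = 11.5°, β = 21.5°: K_a = 0.4828.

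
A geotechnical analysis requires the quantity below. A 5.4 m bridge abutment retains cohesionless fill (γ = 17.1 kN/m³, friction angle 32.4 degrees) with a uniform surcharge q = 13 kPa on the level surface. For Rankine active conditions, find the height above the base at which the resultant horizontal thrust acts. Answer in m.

2.00 m

K_a = 0.3022.
Triangular part P₁ = ½K_aγH² = 75.35 at H/3 = 1.800 m; rectangular part P₂ = K_a q H = 21.22 at H/2 = 2.700 m.
ȳ = (P₁·1.800 + P₂·2.700)/(P₁+P₂) = 1.998 m.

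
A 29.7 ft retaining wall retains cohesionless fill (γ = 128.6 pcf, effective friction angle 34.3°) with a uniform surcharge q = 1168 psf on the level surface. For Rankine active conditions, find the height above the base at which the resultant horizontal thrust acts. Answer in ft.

11.8 ft

K_a = 0.2792.
Triangular part P₁ = ½K_aγH² = 15830 at H/3 = 9.900 ft; rectangular part P₂ = K_a q H = 9684 at H/2 = 14.85 ft.
ȳ = (P₁·9.900 + P₂·14.85)/(P₁+P₂) = 11.78 ft.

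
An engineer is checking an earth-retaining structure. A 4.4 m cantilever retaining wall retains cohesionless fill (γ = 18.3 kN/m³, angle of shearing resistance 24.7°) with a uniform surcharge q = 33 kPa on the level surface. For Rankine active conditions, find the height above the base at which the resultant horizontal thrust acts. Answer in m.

K_a = 0.4106.
Triangular part P₁ = ½K_aγH² = 72.73 at H/3 = 1.467 m; rectangular part P₂ = K_a q H = 59.61 at H/2 = 2.200 m.
ȳ = (P₁·1.467 + P₂·2.200)/(P₁+P₂) = 1.797 m.

1.80 m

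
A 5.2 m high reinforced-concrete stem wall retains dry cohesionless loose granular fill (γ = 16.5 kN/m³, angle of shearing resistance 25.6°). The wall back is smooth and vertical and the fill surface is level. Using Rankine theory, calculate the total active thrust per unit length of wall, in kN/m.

88.5 kN/m

K_a = tan²(45° − φ/2) = 0.3966.
P_a = ½ K_a γ H² = 0.5 × 0.3966 × 16.5 × 5.2² = 88.47 kN/m.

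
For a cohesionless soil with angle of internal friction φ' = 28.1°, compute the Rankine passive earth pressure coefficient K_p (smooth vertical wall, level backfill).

K_p = (1 + sin φ)/(1 − sin φ) = tan²(45° + 28.1°/2) = 2.781.

2.78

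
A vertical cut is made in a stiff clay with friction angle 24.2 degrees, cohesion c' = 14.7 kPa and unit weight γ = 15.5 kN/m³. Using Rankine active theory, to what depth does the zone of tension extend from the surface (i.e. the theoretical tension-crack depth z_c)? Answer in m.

2.93 m

K_a = tan²(45° − 24.2°/2) = 0.4185; √K_a = 0.6469.
The active pressure is zero where K_a γ z = 2c√K_a, so z_c = 2c/(γ√K_a) = 2×14.7/(15.5×0.6469) = 2.932 m.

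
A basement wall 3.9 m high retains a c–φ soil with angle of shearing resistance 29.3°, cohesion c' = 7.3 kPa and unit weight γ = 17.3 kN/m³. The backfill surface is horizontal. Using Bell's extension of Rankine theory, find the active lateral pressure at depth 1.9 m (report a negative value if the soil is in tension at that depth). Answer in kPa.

K_a = (1 − sin φ)/(1 + sin φ) = 0.3428.
σ_a = K_a γ z − 2c√K_a = 0.3428×17.3×1.9 − 2×7.3×0.5855 = 2.720 kPa.

2.72 kPa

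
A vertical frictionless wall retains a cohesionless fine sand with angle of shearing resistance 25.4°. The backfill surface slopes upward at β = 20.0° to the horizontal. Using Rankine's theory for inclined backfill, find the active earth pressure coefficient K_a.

K_a = cos β · (cos β − √(cos²β − cos²φ)) / (cos β + √(cos²β − cos²φ)).
cos β = 0.9397, cos φ = 0.9033, √(cos²β − cos²φ) = 0.2589.
K_a = 0.9397 × (0.9397 − 0.2589)/(0.9397 + 0.2589) = 0.5338.

0.534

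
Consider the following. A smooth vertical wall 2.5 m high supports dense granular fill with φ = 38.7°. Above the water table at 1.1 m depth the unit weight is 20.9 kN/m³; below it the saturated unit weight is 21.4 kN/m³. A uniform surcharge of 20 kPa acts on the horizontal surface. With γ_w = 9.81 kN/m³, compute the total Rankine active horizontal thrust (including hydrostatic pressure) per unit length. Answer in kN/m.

K_a = tan²(45° − φ/2) = 0.2306.
γ' = 21.4 − 9.81 = 11.59 kN/m³. h₂ = H − d_w = 1.4 m.
σ'_h: at surface K_a·q = 4.612; at WT K_a(q+γd_w) = 9.913; at base K_a(q+γd_w+γ'h₂) = 13.65 kPa.
P₁ = ½(4.612+9.913)×1.1 = 7.989; P₂ = ½(9.913+13.65)×1.4 = 16.50; P_w = ½γ_w h₂² = 9.614.
Total = 7.989+16.50+9.614 = 34.10 kN/m.

34.1 kN/m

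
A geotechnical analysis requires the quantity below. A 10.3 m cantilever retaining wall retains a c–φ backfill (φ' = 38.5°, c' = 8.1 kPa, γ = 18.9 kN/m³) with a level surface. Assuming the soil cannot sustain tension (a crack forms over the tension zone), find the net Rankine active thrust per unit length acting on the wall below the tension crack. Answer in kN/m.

K_a = 0.2327; √K_a = 0.4823.
Tension-crack depth z_c = 2c/(γ√K_a) = 2×8.1/(18.9×0.4823) = 1.777 m.
σ_a at base = K_a γ H − 2c√K_a = 0.2327×18.9×10.3 − 2×8.1×0.4823 = 37.48 kPa.
P_a = ½ × 37.48 × (H − z_c) = 0.5×37.48×8.523 = 159.7 kN/m.

160 kN/m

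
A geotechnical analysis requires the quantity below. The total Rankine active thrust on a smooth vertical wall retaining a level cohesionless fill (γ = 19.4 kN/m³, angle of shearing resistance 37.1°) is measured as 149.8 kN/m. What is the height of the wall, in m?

7.90 m

K_a = 0.2475. P_a = ½ K_a γ H² ⇒ H = √(2P_a/(K_a γ)).
H = √(2×149.8/(0.2475×19.4)) = 7.899 m.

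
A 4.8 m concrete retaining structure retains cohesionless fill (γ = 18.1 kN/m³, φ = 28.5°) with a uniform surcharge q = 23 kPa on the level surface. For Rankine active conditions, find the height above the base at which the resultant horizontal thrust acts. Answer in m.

1.88 m

K_a = 0.3540.
Triangular part P₁ = ½K_aγH² = 73.80 at H/3 = 1.600 m; rectangular part P₂ = K_a q H = 39.08 at H/2 = 2.400 m.
ȳ = (P₁·1.600 + P₂·2.400)/(P₁+P₂) = 1.877 m.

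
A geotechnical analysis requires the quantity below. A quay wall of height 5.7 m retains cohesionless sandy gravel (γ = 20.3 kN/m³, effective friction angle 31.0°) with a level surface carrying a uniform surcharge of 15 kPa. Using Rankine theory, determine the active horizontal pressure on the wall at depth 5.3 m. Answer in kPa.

39.2 kPa

K_a = (1 − sin φ)/(1 + sin φ) = 0.3201.
σ_v = γz + q = 20.3 × 5.3 + 15 = 122.6 kPa.
σ_h = K_a σ_v = 0.3201 × 122.6 = 39.24 kPa.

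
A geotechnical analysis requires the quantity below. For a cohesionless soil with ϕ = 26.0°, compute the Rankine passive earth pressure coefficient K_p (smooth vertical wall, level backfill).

K_p = (1 + sin φ)/(1 − sin φ) = tan²(45° + 26.0°/2) = 2.561.

2.56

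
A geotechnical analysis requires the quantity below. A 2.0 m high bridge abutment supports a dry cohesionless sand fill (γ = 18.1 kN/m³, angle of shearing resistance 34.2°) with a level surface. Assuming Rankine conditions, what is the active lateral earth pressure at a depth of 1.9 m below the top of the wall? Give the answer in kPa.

K_a = (1 − sin φ)/(1 + sin φ) = 0.2803.
σ_h = K_a γ z = 0.2803 × 18.1 × 1.9 = 9.641 kPa.

9.64 kPa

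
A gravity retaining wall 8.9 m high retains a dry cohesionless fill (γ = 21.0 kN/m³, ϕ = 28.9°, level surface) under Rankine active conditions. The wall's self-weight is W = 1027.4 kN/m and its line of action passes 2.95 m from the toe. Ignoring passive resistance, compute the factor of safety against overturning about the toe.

K_a = tan²(45° − 28.9°/2) = 0.3484.
P_a = ½K_aγH² = 0.5×0.3484×21.0×8.9² = 289.7 kN/m, acting at H/3 = 2.967 m above the base.
Overturning moment M_o = P_a × H/3 = 289.7 × 2.967 = 859.5.
Resisting moment M_r = W × 2.95 = 1027.4 × 2.95 = 3031.
FS_overturning = M_r/M_o = 3031/859.5 = 3.526.

3.53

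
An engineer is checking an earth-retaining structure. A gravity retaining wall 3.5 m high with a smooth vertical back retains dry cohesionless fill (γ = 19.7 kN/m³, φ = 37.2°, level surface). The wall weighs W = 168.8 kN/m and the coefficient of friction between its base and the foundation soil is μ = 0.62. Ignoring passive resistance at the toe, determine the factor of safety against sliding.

K_a = tan²(45° − 37.2°/2) = 0.2464.
P_a = ½K_aγH² = 0.5×0.2464×19.7×3.5² = 29.73 kN/m, acting at H/3 = 1.167 m above the base.
FS_sliding = μW / P_a = 0.62×168.8 / 29.73 = 3.520.

3.52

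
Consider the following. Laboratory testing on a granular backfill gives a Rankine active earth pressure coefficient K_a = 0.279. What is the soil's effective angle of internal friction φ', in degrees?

34.3°

K_a = tan²(45° − φ/2) ⇒ 45° − φ/2 = arctan(√0.279) = 27.84°.
φ = 2(45° − 27.84°) = 34.31°.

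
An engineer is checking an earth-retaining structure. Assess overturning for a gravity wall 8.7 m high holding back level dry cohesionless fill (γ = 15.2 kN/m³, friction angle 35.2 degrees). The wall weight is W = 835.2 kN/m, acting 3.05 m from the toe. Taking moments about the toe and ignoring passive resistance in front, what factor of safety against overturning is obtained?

5.68

K_a = tan²(45° − 35.2°/2) = 0.2687.
P_a = ½K_aγH² = 0.5×0.2687×15.2×8.7² = 154.6 kN/m, acting at H/3 = 2.900 m above the base.
Overturning moment M_o = P_a × H/3 = 154.6 × 2.900 = 448.2.
Resisting moment M_r = W × 3.05 = 835.2 × 3.05 = 2547.
FS_overturning = M_r/M_o = 2547/448.2 = 5.683.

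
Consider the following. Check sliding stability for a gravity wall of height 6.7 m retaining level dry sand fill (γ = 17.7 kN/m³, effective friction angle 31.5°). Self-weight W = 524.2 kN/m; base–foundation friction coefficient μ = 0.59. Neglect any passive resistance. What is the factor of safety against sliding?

K_a = tan²(45° − 31.5°/2) = 0.3136.
P_a = ½K_aγH² = 0.5×0.3136×17.7×6.7² = 124.6 kN/m, acting at H/3 = 2.233 m above the base.
FS_sliding = μW / P_a = 0.59×524.2 / 124.6 = 2.482.

2.48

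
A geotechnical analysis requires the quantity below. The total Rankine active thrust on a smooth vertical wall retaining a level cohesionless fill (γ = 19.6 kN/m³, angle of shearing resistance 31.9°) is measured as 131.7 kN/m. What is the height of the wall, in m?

K_a = 0.3085. P_a = ½ K_a γ H² ⇒ H = √(2P_a/(K_a γ)).
H = √(2×131.7/(0.3085×19.6)) = 6.600 m.

6.60 m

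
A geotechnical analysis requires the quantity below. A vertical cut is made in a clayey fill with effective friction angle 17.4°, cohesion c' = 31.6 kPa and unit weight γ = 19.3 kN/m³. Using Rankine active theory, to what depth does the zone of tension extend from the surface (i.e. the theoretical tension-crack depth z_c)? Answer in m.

K_a = tan²(45° − 17.4°/2) = 0.5396; √K_a = 0.7346.
The active pressure is zero where K_a γ z = 2c√K_a, so z_c = 2c/(γ√K_a) = 2×31.6/(19.3×0.7346) = 4.458 m.

4.46 m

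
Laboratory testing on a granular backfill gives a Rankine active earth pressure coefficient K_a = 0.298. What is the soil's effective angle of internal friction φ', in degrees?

32.7°

K_a = tan²(45° − φ/2) ⇒ 45° − φ/2 = arctan(√0.298) = 28.63°.
φ = 2(45° − 28.63°) = 32.74°.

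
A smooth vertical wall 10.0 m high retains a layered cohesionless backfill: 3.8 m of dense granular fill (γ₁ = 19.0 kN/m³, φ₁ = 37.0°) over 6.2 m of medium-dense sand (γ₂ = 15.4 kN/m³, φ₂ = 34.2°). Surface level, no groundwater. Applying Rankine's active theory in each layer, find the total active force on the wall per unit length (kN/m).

K_a1 = tan²(45°−37.0°/2) = 0.2486; K_a2 = tan²(45°−34.2°/2) = 0.2803.
Layer 1: σ at base = K_a1 γ₁ h₁ = 17.95 kPa; P₁ = ½×17.95×3.8 = 34.10.
Layer 2: σ_v at top = γ₁h₁ = 72.20; σ_h top = K_a2×72.20 = 20.24; σ_h base = K_a2×(72.20+15.4×6.2) = 47.01.
P₂ = ½(20.24+47.01)×6.2 = 208.5. Total P_a = 34.10+208.5 = 242.6 kN/m.

243 kN/m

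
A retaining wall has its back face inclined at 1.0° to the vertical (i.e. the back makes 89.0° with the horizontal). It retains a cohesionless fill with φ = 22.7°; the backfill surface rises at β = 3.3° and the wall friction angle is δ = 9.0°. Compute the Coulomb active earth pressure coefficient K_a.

0.434

K_a = sin²(α+φ) / [sin²α · sin(α−δ) · (1 + √{sin(φ+δ)sin(φ−β) / (sin(α−δ)sin(α+β))})²].
With α = 89.0°, φ = 22.7°, δ = 9.0°, β = 3.3°: K_a = 0.4342.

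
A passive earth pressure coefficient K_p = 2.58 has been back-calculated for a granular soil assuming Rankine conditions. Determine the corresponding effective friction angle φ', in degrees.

26.2°

K_p = (1+sin φ)/(1−sin φ) ⇒ sin φ = (K_p − 1)/(K_p + 1) = 0.4413.
φ = arcsin(0.4413) = 26.19°.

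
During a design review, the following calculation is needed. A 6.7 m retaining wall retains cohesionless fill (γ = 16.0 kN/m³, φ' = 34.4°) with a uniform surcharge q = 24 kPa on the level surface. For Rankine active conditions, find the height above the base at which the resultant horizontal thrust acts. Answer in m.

K_a = 0.2780.
Triangular part P₁ = ½K_aγH² = 99.83 at H/3 = 2.233 m; rectangular part P₂ = K_a q H = 44.70 at H/2 = 3.350 m.
ȳ = (P₁·2.233 + P₂·3.350)/(P₁+P₂) = 2.579 m.

2.58 m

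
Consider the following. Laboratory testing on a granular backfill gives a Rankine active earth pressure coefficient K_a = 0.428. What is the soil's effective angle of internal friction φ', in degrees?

K_a = tan²(45° − φ/2) ⇒ 45° − φ/2 = arctan(√0.428) = 33.19°.
φ = 2(45° − 33.19°) = 23.61°.

23.6°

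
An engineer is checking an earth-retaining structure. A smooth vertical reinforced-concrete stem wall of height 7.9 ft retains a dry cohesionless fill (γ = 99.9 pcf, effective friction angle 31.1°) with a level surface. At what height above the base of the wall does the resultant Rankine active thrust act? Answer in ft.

K_a = 0.3188.
The pressure distribution is triangular, so the resultant acts at H/3 above the base = 7.9/3 = 2.633 ft.

2.63 ft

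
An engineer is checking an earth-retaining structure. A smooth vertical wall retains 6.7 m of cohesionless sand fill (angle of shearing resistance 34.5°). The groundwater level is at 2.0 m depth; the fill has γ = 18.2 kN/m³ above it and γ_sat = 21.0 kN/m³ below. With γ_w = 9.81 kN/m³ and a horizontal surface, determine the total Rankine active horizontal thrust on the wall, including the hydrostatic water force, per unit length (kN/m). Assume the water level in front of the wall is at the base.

200 kN/m

K_a = tan²(45° − φ/2) = 0.2768.
γ' = 21.0 − 9.81 = 11.19 kN/m³. Depth below WT = 4.7 m.
σ'_h at WT = K_a γ d_w = 10.08 kPa; at base = 10.08 + K_a γ' × 4.7 = 24.63 kPa.
P₁ (0–2.0 m) = ½×10.08×2.0 = 10.08. P₂ (2.0–6.7 m) = ½(10.08+24.63)×4.7 = 81.57.
P_w = ½ γ_w h₂² = 0.5×9.81×4.7² = 108.4. Total = 10.08+81.57+108.4 = 200.0 kN/m.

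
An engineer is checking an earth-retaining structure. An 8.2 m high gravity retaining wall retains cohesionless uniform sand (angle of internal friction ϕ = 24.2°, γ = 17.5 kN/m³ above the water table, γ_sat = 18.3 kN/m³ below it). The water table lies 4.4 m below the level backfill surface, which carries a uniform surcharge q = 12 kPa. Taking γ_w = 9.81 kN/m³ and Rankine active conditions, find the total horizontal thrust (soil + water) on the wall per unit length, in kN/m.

331 kN/m

K_a = tan²(45° − φ/2) = 0.4185.
γ' = 18.3 − 9.81 = 8.490 kN/m³. h₂ = H − d_w = 3.8 m.
σ'_h: at surface K_a·q = 5.022; at WT K_a(q+γd_w) = 37.25; at base K_a(q+γd_w+γ'h₂) = 50.75 kPa.
P₁ = ½(5.022+37.25)×4.4 = 92.99; P₂ = ½(37.25+50.75)×3.8 = 167.2; P_w = ½γ_w h₂² = 70.83.
Total = 92.99+167.2+70.83 = 331.0 kN/m.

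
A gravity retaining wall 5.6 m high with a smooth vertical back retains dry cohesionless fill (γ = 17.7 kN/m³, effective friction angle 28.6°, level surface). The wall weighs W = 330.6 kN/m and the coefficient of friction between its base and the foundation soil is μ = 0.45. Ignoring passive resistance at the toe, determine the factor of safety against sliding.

1.52

K_a = tan²(45° − 28.6°/2) = 0.3525.
P_a = ½K_aγH² = 0.5×0.3525×17.7×5.6² = 97.84 kN/m, acting at H/3 = 1.867 m above the base.
FS_sliding = μW / P_a = 0.45×330.6 / 97.84 = 1.520.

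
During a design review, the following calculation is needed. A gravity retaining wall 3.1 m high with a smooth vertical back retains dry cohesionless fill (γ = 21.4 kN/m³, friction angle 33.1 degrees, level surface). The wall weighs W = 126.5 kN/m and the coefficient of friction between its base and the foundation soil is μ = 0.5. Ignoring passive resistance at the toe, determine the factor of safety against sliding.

K_a = tan²(45° − 33.1°/2) = 0.2936.
P_a = ½K_aγH² = 0.5×0.2936×21.4×3.1² = 30.19 kN/m, acting at H/3 = 1.033 m above the base.
FS_sliding = μW / P_a = 0.5×126.5 / 30.19 = 2.095.

2.10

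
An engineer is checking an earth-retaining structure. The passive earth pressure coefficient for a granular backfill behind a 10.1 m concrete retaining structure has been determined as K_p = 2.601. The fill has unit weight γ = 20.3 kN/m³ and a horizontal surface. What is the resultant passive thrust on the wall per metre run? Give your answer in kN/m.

2690 kN/m

P = ½ K_p γ H² = 0.5 × 2.601 × 20.3 × 10.1² = 2693 kN/m.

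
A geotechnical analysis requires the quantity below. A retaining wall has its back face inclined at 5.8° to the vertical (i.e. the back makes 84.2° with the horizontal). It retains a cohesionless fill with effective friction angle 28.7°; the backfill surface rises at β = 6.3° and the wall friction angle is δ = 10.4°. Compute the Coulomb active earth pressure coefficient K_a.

0.397

K_a = sin²(α+φ) / [sin²α · sin(α−δ) · (1 + √{sin(φ+δ)sin(φ−β) / (sin(α−δ)sin(α+β))})²].
With α = 84.2°, φ = 28.7°, δ = 10.4°, β = 6.3°: K_a = 0.3966.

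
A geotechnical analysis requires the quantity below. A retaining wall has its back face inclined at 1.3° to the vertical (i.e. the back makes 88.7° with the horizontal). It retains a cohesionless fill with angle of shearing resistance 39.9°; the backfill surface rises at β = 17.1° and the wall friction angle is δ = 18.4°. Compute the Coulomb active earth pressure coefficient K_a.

K_a = sin²(α+φ) / [sin²α · sin(α−δ) · (1 + √{sin(φ+δ)sin(φ−β) / (sin(α−δ)sin(α+β))})²].
With α = 88.7°, φ = 39.9°, δ = 18.4°, β = 17.1°: K_a = 0.2525.

0.253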